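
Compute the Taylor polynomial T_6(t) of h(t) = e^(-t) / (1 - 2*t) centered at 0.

27949*t^6/720 + 2329*t^5/120 + 233*t^4/24 + 29*t^3/6 + 5*t^2/2 + t + 1

Use 1/(1 - r) = Σ r^k on the denominator, then take the Cauchy product.
h(0) = 1
h′(0) = 1
h′′(0) = 5
h′′′(0) = 29
h^(4)(0) = 233
h^(5)(0) = 2329
h^(6)(0) = 27949
Then c_k = h^(k)(0)/k! gives each Taylor coefficient.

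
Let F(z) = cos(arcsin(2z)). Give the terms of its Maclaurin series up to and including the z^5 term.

-2*z^4 - 2*z^2 + 1

Compose series: expand the inner function first, then feed it into the outer expansion.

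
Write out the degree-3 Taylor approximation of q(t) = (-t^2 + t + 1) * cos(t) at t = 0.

Distribute the polynomial across the series and collect like powers.
[t^0] = 1;  [t^1] = 1;  [t^2] = -3/2;  [t^3] = -1/2.

-t^3/2 - 3*t^2/2 + t + 1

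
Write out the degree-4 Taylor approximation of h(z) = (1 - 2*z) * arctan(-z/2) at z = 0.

-z^4/12 + z^3/24 + z^2 - z/2

Multiply each power in the prefactor through the base expansion.
h(0) = 0
h′(0) = -1/2
h′′(0) = 2
h′′′(0) = 1/4
h^(4)(0) = -2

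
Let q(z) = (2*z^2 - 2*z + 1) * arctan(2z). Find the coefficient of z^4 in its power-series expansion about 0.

Multiply each power in the prefactor through the base expansion.
[z^0] = 0;  [z^1] = 2;  [z^2] = -4;  [z^3] = 4/3;  [z^4] = 16/3.
So c_4 = q^(4)(0)/4! = 16/3.

16/3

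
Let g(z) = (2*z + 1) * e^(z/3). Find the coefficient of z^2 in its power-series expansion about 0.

13/18

Multiply each power in the prefactor through the base expansion.
[z^0] = 1;  [z^1] = 7/3;  [z^2] = 13/18.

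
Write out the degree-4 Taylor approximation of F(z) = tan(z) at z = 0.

z^3/3 + z

[z^0] = 0;  [z^1] = 1;  [z^2] = 0;  [z^3] = 1/3;  [z^4] = 0.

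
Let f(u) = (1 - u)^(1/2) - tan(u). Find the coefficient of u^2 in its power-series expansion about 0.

-1/8

Add the two expansions coefficient-wise.
f(0) = 1
f′(0) = -3/2
f′′(0) = -1/4
The Taylor polynomial is Σ f^(k)(0)/k! · u^k.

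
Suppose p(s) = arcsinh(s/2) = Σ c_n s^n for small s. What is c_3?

-1/48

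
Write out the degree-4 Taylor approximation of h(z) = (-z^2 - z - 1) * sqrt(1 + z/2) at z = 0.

53*z^4/2048 - 29*z^3/128 - 39*z^2/32 - 5*z/4 - 1

Distribute the polynomial across the series and collect like powers.
[z^0] = -1;  [z^1] = -5/4;  [z^2] = -39/32;  [z^3] = -29/128;  [z^4] = 53/2048.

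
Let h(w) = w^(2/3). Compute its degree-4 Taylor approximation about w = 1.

h(1) = 1
h′(1) = 2/3
h′′(1) = -2/9
h′′′(1) = 8/27
h^(4)(1) = -56/81
The Taylor polynomial is Σ h^(k)(1)/k! · (w - 1)^k.

-7*(w - 1)^4/243 + 4*(w - 1)^3/81 - (w - 1)^2/9 + 2*(w - 1)/3 + 1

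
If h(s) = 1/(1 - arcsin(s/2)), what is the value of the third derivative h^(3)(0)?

7/8

Substitute the inner expansion into the outer series and collect powers.
The coefficient of s^3 in the expansion is 7/48, so h′′′(0) = 3! * (7/48) = 7/8.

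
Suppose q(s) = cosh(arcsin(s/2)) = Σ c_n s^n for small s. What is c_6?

Compose series: expand the inner function first, then feed it into the outer expansion.
[s^0] = 1;  [s^1] = 0;  [s^2] = 1/8;  [s^3] = 0;  [s^4] = 5/384;  [s^5] = 0;  [s^6] = 17/9216.
So c_6 = q^(6)(0)/6! = 17/9216.

17/9216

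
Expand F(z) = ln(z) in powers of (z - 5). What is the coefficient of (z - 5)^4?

-1/2500

F(5) = ln(5)
F′(5) = 1/5
F′′(5) = -1/25
F′′′(5) = 2/125
F^(4)(5) = -6/625
So c_4 = F^(4)(5)/4! = -1/2500.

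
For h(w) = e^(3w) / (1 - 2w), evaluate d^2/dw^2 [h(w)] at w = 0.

Write out both Maclaurin series and multiply, keeping only the needed powers.
The coefficient of w^2 in the expansion is 29/2, so h′′(0) = 2! * (29/2) = 29.

29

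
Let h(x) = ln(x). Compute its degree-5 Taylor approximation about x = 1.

(x - 1)^5/5 - (x - 1)^4/4 + (x - 1)^3/3 - (x - 1)^2/2 + (x - 1)

h(1) = 0
h′(1) = 1
h′′(1) = -1
h′′′(1) = 2
h^(4)(1) = -6
h^(5)(1) = 24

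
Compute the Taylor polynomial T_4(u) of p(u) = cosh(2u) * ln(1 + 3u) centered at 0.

-117*u^4/4 + 15*u^3 - 9*u^2/2 + 3*u

Take the Cauchy product of the two expansions.
p(0) = 0
p′(0) = 3
p′′(0) = -9
p′′′(0) = 90
p^(4)(0) = -702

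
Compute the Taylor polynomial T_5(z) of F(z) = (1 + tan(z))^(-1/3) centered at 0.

-1247*z^5/3645 + 71*z^4/243 - 23*z^3/81 + 2*z^2/9 - z/3 + 1

Let u equal the inner series; expand the outer function in u and truncate.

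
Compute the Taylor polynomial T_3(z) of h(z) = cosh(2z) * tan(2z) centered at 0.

Write out both Maclaurin series and multiply, keeping only the needed powers.
h(0) = 0
h′(0) = 2
h′′(0) = 0
h′′′(0) = 40

20*z^3/3 + 2*z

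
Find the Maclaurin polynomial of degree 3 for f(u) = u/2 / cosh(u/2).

-u^3/16 + u/2

Write the quotient as an unknown series and match coefficients against numerator = denominator · series.
f(0) = 0
f′(0) = 1/2
f′′(0) = 0
f′′′(0) = -3/8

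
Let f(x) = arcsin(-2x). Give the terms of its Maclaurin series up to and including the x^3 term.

Differentiate repeatedly and evaluate at the center.

-4*x^3/3 - 2*x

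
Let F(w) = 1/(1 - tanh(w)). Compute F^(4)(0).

8

Plug the Maclaurin series of the inner function into that of the outer and collect terms.
The coefficient of w^4 in the expansion is 1/3, so F^(4)(0) = 4! * (1/3) = 8.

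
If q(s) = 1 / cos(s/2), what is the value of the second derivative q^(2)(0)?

Write the quotient as an unknown series and match coefficients against numerator = denominator · series.
The coefficient of s^2 in the expansion is 1/8, so q′′(0) = 2! * (1/8) = 1/4.

1/4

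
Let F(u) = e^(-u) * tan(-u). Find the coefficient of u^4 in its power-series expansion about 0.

Multiply the two series term by term and collect like powers.

1/2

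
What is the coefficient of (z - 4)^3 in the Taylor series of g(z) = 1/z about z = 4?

Apply the Taylor formula c_k = f^(k)(a)/k!.
g(4) = 1/4
g′(4) = -1/16
g′′(4) = 1/32
g′′′(4) = -3/128
So c_3 = g′′′(4)/3! = -1/256.

-1/256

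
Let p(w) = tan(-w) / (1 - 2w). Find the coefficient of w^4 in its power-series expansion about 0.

Write out both Maclaurin series and multiply, keeping only the needed powers.
p(0) = 0
p′(0) = -1
p′′(0) = -4
p′′′(0) = -26
p^(4)(0) = -208

-26/3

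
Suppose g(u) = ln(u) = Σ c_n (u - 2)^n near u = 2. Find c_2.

g(2) = ln(2)
g′(2) = 1/2
g′′(2) = -1/4
So c_2 = g′′(2)/2! = -1/8.

-1/8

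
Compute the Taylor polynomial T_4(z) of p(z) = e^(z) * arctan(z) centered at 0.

Write out both Maclaurin series and multiply, keeping only the needed powers.
p(0) = 0
p′(0) = 1
p′′(0) = 2
p′′′(0) = 1
p^(4)(0) = -4

-z^4/6 + z^3/6 + z^2 + z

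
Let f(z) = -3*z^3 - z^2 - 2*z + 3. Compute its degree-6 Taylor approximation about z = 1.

Differentiate repeatedly and evaluate at the center.

-3*(z - 1)^3 - 10*(z - 1)^2 - 13*(z - 1) - 3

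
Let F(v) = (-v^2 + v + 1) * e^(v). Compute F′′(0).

1

Distribute the polynomial across the series and collect like powers.
The coefficient of v^2 in the expansion is 1/2, so F′′(0) = 2! * (1/2) = 1.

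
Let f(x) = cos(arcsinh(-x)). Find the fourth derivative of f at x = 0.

Compose series: expand the inner function first, then feed it into the outer expansion.
From the series, [x^4] f = 5/24; multiply by 4! = 24 to get 5.

5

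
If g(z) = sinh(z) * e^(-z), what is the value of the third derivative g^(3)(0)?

4

Expand each factor separately, then convolve coefficients.
From the series, [z^3] g = 2/3; multiply by 3! = 6 to get 4.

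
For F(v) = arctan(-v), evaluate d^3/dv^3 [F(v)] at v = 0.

2

Compute the successive derivatives at the expansion point and divide by k!.
The coefficient of v^3 in the expansion is 1/3, so F′′′(0) = 3! * (1/3) = 2.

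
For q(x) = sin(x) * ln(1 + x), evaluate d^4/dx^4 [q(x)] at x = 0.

Take the Cauchy product of the two expansions.
The coefficient of x^4 in the expansion is 1/6, so q^(4)(0) = 4! * (1/6) = 4.

4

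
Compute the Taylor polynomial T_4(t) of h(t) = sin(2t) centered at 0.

-4*t^3/3 + 2*t

h(0) = 0
h′(0) = 2
h′′(0) = 0
h′′′(0) = -8
h^(4)(0) = 0
Dividing each by k! gives the coefficients c_0, ..., c_4.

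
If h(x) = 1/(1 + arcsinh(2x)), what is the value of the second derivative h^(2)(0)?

Compose series: expand the inner function first, then feed it into the outer expansion.
The coefficient of x^2 in the expansion is 4, so h′′(0) = 2! * (4) = 8.

8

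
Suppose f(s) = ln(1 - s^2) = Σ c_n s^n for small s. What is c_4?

-1/2

Compute the successive derivatives at the expansion point and divide by k!.
So c_4 = f^(4)(0)/4! = -1/2.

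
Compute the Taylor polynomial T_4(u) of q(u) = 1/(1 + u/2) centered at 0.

q(0) = 1
q′(0) = -1/2
q′′(0) = 1/2
q′′′(0) = -3/4
q^(4)(0) = 3/2
Dividing each by k! gives the coefficients c_0, ..., c_4.

u^4/16 - u^3/8 + u^2/4 - u/2 + 1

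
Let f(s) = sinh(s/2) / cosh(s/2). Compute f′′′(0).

-1/4

Invert the denominator's series and multiply.
From the series, [s^3] f = -1/24; multiply by 3! = 6 to get -1/4.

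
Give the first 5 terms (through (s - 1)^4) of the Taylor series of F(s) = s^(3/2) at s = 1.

F(1) = 1
F′(1) = 3/2
F′′(1) = 3/4
F′′′(1) = -3/8
F^(4)(1) = 9/16
Dividing each by k! gives the coefficients c_0, ..., c_4.

3*(s - 1)^4/128 - (s - 1)^3/16 + 3*(s - 1)^2/8 + 3*(s - 1)/2 + 1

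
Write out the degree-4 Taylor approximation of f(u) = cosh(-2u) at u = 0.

Differentiate repeatedly and evaluate at the center.
[u^0] = 1;  [u^1] = 0;  [u^2] = 2;  [u^3] = 0;  [u^4] = 2/3.

2*u^4/3 + 2*u^2 + 1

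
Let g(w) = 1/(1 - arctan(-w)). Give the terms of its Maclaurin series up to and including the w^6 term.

8*w^6/45 - w^5/5 + w^4/3 - 2*w^3/3 + w^2 - w + 1

Let u equal the inner series; expand the outer function in u and truncate.
g(0) = 1
g′(0) = -1
g′′(0) = 2
g′′′(0) = -4
g^(4)(0) = 8
g^(5)(0) = -24
g^(6)(0) = 128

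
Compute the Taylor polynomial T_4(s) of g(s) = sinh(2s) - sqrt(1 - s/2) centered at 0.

Expand each term separately and add.
g(0) = -1
g′(0) = 9/4
g′′(0) = 1/16
g′′′(0) = 515/64
g^(4)(0) = 15/256
Dividing each by k! gives the coefficients c_0, ..., c_4.

5*s^4/2048 + 515*s^3/384 + s^2/32 + 9*s/4 - 1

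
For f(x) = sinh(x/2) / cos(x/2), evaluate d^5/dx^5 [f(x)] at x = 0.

9/8

Invert the denominator's series and multiply.
The coefficient of x^5 in the expansion is 3/320, so f^(5)(0) = 5! * (3/320) = 9/8.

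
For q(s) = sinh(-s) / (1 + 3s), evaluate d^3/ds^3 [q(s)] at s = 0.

-55

Write out both Maclaurin series and multiply, keeping only the needed powers.
The coefficient of s^3 in the expansion is -55/6, so q′′′(0) = 3! * (-55/6) = -55.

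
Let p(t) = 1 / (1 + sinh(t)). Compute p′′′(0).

-7

Use the geometric series for the reciprocal, then substitute.
The coefficient of t^3 in the expansion is -7/6, so p′′′(0) = 3! * (-7/6) = -7.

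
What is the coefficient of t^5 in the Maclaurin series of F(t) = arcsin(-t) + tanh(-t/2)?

-19/240

Add the two expansions coefficient-wise.
F(0) = 0
F′(0) = -3/2
F′′(0) = 0
F′′′(0) = -3/4
F^(4)(0) = 0
F^(5)(0) = -19/2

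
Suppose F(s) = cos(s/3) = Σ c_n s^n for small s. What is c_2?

-1/18

F(0) = 1
F′(0) = 0
F′′(0) = -1/9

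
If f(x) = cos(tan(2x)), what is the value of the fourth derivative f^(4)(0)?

Compose series: expand the inner function first, then feed it into the outer expansion.
From the series, [x^4] f = -14/3; multiply by 4! = 24 to get -112.

-112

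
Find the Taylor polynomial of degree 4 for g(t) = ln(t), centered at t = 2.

-(t - 2)^4/64 + (t - 2)^3/24 - (t - 2)^2/8 + (t - 2)/2 + ln(2)

Use the known series and substitute for the argument.
g(2) = ln(2)
g′(2) = 1/2
g′′(2) = -1/4
g′′′(2) = 1/4
g^(4)(2) = -3/8
The Taylor polynomial is Σ g^(k)(2)/k! · (t - 2)^k.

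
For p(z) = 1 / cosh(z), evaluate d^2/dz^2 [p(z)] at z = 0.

-1

Invert the denominator's series and multiply.
From the series, [z^2] p = -1/2; multiply by 2! = 2 to get -1.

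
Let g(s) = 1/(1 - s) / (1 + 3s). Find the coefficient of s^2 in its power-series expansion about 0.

7

Write out both Maclaurin series and multiply, keeping only the needed powers.
g(0) = 1
g′(0) = -2
g′′(0) = 14
So c_2 = g′′(0)/2! = 7.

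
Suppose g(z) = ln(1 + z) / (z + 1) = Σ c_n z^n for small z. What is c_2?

Expand 1/(denominator) as a geometric series and multiply by the numerator's series.

-3/2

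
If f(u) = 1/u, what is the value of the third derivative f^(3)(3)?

-2/27

From the series, [(u - 3)^3] f = -1/81; multiply by 3! = 6 to get -2/27.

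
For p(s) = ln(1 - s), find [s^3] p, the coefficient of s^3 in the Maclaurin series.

-1/3

Differentiate repeatedly and evaluate at the center.
So c_3 = p′′′(0)/3! = -1/3.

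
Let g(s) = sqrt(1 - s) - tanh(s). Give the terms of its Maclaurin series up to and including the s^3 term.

Add the two expansions coefficient-wise.

13*s^3/48 - s^2/8 - 3*s/2 + 1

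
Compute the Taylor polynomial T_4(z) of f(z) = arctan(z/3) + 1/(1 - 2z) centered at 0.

Combine the two series term by term.
f(0) = 1
f′(0) = 7/3
f′′(0) = 8
f′′′(0) = 1294/27
f^(4)(0) = 384
Then c_k = f^(k)(0)/k! gives each Taylor coefficient.

16*z^4 + 647*z^3/81 + 4*z^2 + 7*z/3 + 1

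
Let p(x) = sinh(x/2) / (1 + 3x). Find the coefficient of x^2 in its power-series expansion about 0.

Take the Cauchy product of the two expansions.
p(0) = 0
p′(0) = 1/2
p′′(0) = -3

-3/2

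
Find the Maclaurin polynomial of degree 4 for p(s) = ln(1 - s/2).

-s^4/64 - s^3/24 - s^2/8 - s/2

Differentiate repeatedly and evaluate at the center.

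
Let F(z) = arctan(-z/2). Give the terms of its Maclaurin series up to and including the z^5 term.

Compute the successive derivatives at the expansion point and divide by k!.
F(0) = 0
F′(0) = -1/2
F′′(0) = 0
F′′′(0) = 1/4
F^(4)(0) = 0
F^(5)(0) = -3/4
Dividing each by k! gives the coefficients c_0, ..., c_5.

-z^5/160 + z^3/24 - z/2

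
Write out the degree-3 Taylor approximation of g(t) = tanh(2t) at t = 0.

Use the known series and substitute for the argument.
g(0) = 0
g′(0) = 2
g′′(0) = 0
g′′′(0) = -16
Dividing each by k! gives the coefficients c_0, ..., c_3.

-8*t^3/3 + 2*t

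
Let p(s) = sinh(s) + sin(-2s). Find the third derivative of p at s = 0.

Expand each term separately and add.
From the series, [s^3] p = 3/2; multiply by 3! = 6 to get 9.

9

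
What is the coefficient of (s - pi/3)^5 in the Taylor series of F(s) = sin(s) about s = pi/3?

Apply the Taylor formula c_k = f^(k)(a)/k!.
[(s - pi/3)^0] = sqrt(3)/2;  [(s - pi/3)^1] = 1/2;  [(s - pi/3)^2] = -sqrt(3)/4;  [(s - pi/3)^3] = -1/12;  [(s - pi/3)^4] = sqrt(3)/48;  [(s - pi/3)^5] = 1/240.

1/240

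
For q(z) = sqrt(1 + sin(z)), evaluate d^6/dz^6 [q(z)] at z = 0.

-1/64

Plug the Maclaurin series of the inner function into that of the outer and collect terms.
From the series, [z^6] q = -1/46080; multiply by 6! = 720 to get -1/64.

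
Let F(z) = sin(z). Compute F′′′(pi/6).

-sqrt(3)/2

Apply the Taylor formula c_k = f^(k)(a)/k!.
The coefficient of (z - pi/6)^3 in the expansion is -sqrt(3)/12, so F′′′(pi/6) = 3! * (-sqrt(3)/12) = -sqrt(3)/2.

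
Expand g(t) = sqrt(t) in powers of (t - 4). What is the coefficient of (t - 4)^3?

1/512

[(t - 4)^0] = 2;  [(t - 4)^1] = 1/4;  [(t - 4)^2] = -1/64;  [(t - 4)^3] = 1/512.
So c_3 = g′′′(4)/3! = 1/512.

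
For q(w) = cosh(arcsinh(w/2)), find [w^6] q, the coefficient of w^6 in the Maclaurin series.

Let u equal the inner series; expand the outer function in u and truncate.
q(0) = 1
q′(0) = 0
q′′(0) = 1/4
q′′′(0) = 0
q^(4)(0) = -3/16
q^(5)(0) = 0
q^(6)(0) = 45/64
The Taylor polynomial is Σ q^(k)(0)/k! · w^k.

1/1024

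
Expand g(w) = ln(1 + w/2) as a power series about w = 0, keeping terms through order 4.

g(0) = 0
g′(0) = 1/2
g′′(0) = -1/4
g′′′(0) = 1/4
g^(4)(0) = -3/8

-w^4/64 + w^3/24 - w^2/8 + w/2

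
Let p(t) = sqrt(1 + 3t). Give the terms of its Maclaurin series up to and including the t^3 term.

27*t^3/16 - 9*t^2/8 + 3*t/2 + 1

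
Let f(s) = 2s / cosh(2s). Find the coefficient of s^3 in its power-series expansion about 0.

-4

Invert the denominator's series and multiply.
[s^0] = 0;  [s^1] = 2;  [s^2] = 0;  [s^3] = -4.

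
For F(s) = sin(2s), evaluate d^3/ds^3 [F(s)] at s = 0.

-8

The coefficient of s^3 in the expansion is -4/3, so F′′′(0) = 3! * (-4/3) = -8.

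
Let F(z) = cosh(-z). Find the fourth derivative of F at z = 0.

1

Apply the Taylor formula c_k = f^(k)(a)/k!.
From the series, [z^4] F = 1/24; multiply by 4! = 24 to get 1.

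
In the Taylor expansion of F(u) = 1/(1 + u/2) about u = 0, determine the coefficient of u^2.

F(0) = 1
F′(0) = -1/2
F′′(0) = 1/2
Dividing each by k! gives the coefficients c_0, ..., c_2.

1/4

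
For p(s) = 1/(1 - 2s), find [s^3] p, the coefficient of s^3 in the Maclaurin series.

8

c_3 = p′′′(0)/3! = 8.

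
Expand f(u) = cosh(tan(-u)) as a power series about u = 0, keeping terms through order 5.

Substitute the inner expansion into the outer series and collect powers.

3*u^4/8 + u^2/2 + 1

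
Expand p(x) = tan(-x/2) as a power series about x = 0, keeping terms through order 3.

-x^3/24 - x/2

Compute the successive derivatives at the expansion point and divide by k!.
p(0) = 0
p′(0) = -1/2
p′′(0) = 0
p′′′(0) = -1/4
The Taylor polynomial is Σ p^(k)(0)/k! · x^k.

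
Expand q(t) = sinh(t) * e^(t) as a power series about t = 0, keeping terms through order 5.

Expand each factor separately, then convolve coefficients.
[t^0] = 0;  [t^1] = 1;  [t^2] = 1;  [t^3] = 2/3;  [t^4] = 1/3;  [t^5] = 2/15.

2*t^5/15 + t^4/3 + 2*t^3/3 + t^2 + t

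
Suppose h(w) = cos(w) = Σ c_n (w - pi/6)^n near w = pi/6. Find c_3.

h(pi/6) = sqrt(3)/2
h′(pi/6) = -1/2
h′′(pi/6) = -sqrt(3)/2
h′′′(pi/6) = 1/2
So c_3 = h′′′(pi/6)/3! = 1/12.

1/12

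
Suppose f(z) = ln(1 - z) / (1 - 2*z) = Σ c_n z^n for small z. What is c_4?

Expand 1/(denominator) as a geometric series and multiply by the numerator's series.
[z^0] = 0;  [z^1] = -1;  [z^2] = -5/2;  [z^3] = -16/3;  [z^4] = -131/12.
So c_4 = f^(4)(0)/4! = -131/12.

-131/12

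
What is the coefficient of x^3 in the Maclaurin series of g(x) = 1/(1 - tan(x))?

Plug the Maclaurin series of the inner function into that of the outer and collect terms.
g(0) = 1
g′(0) = 1
g′′(0) = 2
g′′′(0) = 8
The Taylor polynomial is Σ g^(k)(0)/k! · x^k.

4/3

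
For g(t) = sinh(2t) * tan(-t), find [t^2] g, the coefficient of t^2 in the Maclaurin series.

Multiply the two series term by term and collect like powers.
So c_2 = g′′(0)/2! = -2.

-2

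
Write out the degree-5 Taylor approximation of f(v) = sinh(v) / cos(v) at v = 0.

3*v^5/10 + 2*v^3/3 + v

Invert the denominator's series and multiply.
f(0) = 0
f′(0) = 1
f′′(0) = 0
f′′′(0) = 4
f^(4)(0) = 0
f^(5)(0) = 36
Then c_k = f^(k)(0)/k! gives each Taylor coefficient.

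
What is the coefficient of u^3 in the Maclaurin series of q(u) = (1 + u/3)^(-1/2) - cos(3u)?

Combine the two series term by term.
[u^0] = 0;  [u^1] = -1/6;  [u^2] = 109/24;  [u^3] = -5/432.

-5/432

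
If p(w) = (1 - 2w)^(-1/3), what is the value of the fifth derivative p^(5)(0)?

116480/243

The coefficient of w^5 in the expansion is 2912/729, so p^(5)(0) = 5! * (2912/729) = 116480/243.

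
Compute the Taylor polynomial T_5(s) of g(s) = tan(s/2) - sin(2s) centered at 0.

Add the two expansions coefficient-wise.
g(0) = 0
g′(0) = -3/2
g′′(0) = 0
g′′′(0) = 33/4
g^(4)(0) = 0
g^(5)(0) = -63/2

-21*s^5/80 + 11*s^3/8 - 3*s/2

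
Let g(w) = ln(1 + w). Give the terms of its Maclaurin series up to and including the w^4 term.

Apply the Taylor formula c_k = f^(k)(a)/k!.
[w^0] = 0;  [w^1] = 1;  [w^2] = -1/2;  [w^3] = 1/3;  [w^4] = -1/4.

-w^4/4 + w^3/3 - w^2/2 + w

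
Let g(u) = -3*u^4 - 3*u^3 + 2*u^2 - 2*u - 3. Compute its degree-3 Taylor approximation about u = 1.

-15*(u - 1)^3 - 25*(u - 1)^2 - 19*(u - 1) - 9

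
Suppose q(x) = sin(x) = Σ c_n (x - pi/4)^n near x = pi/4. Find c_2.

-sqrt(2)/4

Differentiate repeatedly and evaluate at the center.
q(pi/4) = sqrt(2)/2
q′(pi/4) = sqrt(2)/2
q′′(pi/4) = -sqrt(2)/2
So c_2 = q′′(pi/4)/2! = -sqrt(2)/4.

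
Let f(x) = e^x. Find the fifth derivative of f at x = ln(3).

3

From the series, [(x - ln(3))^5] f = 1/40; multiply by 5! = 120 to get 3.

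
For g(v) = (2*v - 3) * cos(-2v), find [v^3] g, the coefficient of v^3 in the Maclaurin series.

Distribute the polynomial across the series and collect like powers.
g(0) = -3
g′(0) = 2
g′′(0) = 12
g′′′(0) = -24
So c_3 = g′′′(0)/3! = -4.

-4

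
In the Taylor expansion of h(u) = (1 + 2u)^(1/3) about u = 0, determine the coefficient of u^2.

Compute the successive derivatives at the expansion point and divide by k!.
So c_2 = h′′(0)/2! = -4/9.

-4/9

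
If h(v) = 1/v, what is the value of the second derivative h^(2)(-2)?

-1/4

Differentiate repeatedly and evaluate at the center.
The coefficient of (v + 2)^2 in the expansion is -1/8, so h′′(-2) = 2! * (-1/8) = -1/4.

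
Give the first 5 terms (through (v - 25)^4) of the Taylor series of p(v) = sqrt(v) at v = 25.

-(v - 25)^4/2000000 + (v - 25)^3/50000 - (v - 25)^2/1000 + (v - 25)/10 + 5

[(v - 25)^0] = 5;  [(v - 25)^1] = 1/10;  [(v - 25)^2] = -1/1000;  [(v - 25)^3] = 1/50000;  [(v - 25)^4] = -1/2000000.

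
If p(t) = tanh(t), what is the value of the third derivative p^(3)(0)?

Use the known series and substitute for the argument.
From the series, [t^3] p = -1/3; multiply by 3! = 6 to get -2.

-2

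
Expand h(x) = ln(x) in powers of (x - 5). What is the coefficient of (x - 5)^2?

-1/50

c_2 = h′′(5)/2! = -1/50.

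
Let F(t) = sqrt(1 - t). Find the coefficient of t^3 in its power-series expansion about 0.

[t^0] = 1;  [t^1] = -1/2;  [t^2] = -1/8;  [t^3] = -1/16.

-1/16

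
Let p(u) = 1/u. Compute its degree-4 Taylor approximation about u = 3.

(u - 3)^4/243 - (u - 3)^3/81 + (u - 3)^2/27 - (u - 3)/9 + 1/3

p(3) = 1/3
p′(3) = -1/9
p′′(3) = 2/27
p′′′(3) = -2/27
p^(4)(3) = 8/81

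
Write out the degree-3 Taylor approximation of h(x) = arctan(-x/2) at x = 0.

[x^0] = 0;  [x^1] = -1/2;  [x^2] = 0;  [x^3] = 1/24.

x^3/24 - x/2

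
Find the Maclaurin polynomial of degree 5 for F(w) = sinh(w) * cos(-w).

Expand each factor separately, then convolve coefficients.
F(0) = 0
F′(0) = 1
F′′(0) = 0
F′′′(0) = -2
F^(4)(0) = 0
F^(5)(0) = -4
Then c_k = F^(k)(0)/k! gives each Taylor coefficient.

-w^5/30 - w^3/3 + w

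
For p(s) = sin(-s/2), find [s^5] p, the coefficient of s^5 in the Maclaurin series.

-1/3840

Use the known series and substitute for the argument.
p(0) = 0
p′(0) = -1/2
p′′(0) = 0
p′′′(0) = 1/8
p^(4)(0) = 0
p^(5)(0) = -1/32
Dividing each by k! gives the coefficients c_0, ..., c_5.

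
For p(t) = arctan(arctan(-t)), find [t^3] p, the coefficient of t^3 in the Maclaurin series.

Substitute the inner expansion into the outer series and collect powers.

2/3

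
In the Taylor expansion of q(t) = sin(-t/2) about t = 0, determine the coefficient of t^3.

q(0) = 0
q′(0) = -1/2
q′′(0) = 0
q′′′(0) = 1/8
So c_3 = q′′′(0)/3! = 1/48.

1/48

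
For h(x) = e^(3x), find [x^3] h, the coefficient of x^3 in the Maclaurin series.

h(0) = 1
h′(0) = 3
h′′(0) = 9
h′′′(0) = 27
So c_3 = h′′′(0)/3! = 9/2.

9/2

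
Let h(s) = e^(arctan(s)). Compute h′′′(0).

-1

Compose series: expand the inner function first, then feed it into the outer expansion.
The coefficient of s^3 in the expansion is -1/6, so h′′′(0) = 3! * (-1/6) = -1.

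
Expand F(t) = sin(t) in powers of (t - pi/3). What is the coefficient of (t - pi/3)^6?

Differentiate repeatedly and evaluate at the center.
F(pi/3) = sqrt(3)/2
F′(pi/3) = 1/2
F′′(pi/3) = -sqrt(3)/2
F′′′(pi/3) = -1/2
F^(4)(pi/3) = sqrt(3)/2
F^(5)(pi/3) = 1/2
F^(6)(pi/3) = -sqrt(3)/2
So c_6 = F^(6)(pi/3)/6! = -sqrt(3)/1440.

-sqrt(3)/1440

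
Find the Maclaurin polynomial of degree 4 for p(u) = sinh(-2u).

-4*u^3/3 - 2*u

p(0) = 0
p′(0) = -2
p′′(0) = 0
p′′′(0) = -8
p^(4)(0) = 0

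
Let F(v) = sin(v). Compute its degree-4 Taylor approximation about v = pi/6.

(v - pi/6)^4/48 - sqrt(3)*(v - pi/6)^3/12 - (v - pi/6)^2/4 + sqrt(3)*(v - pi/6)/2 + 1/2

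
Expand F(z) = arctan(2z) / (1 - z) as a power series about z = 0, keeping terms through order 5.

Use 1/(1 - r) = Σ r^k on the denominator, then take the Cauchy product.

86*z^5/15 - 2*z^4/3 - 2*z^3/3 + 2*z^2 + 2*z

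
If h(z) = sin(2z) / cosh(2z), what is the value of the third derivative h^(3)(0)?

Divide the numerator series by the denominator series (power-series long division).
The coefficient of z^3 in the expansion is -16/3, so h′′′(0) = 3! * (-16/3) = -32.

-32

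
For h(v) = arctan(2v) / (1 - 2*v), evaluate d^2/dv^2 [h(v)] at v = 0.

Expand 1/(denominator) as a geometric series and multiply by the numerator's series.
From the series, [v^2] h = 4; multiply by 2! = 2 to get 8.

8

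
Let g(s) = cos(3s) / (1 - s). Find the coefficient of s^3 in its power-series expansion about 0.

-7/2

Write out both Maclaurin series and multiply, keeping only the needed powers.
g(0) = 1
g′(0) = 1
g′′(0) = -7
g′′′(0) = -21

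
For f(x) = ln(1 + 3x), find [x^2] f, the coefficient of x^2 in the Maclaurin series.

[x^0] = 0;  [x^1] = 3;  [x^2] = -9/2.

-9/2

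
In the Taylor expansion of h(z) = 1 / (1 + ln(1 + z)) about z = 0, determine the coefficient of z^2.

Use the geometric series for the reciprocal, then substitute.
[z^0] = 1;  [z^1] = -1;  [z^2] = 3/2.

3/2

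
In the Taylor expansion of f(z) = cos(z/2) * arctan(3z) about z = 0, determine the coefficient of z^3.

-75/8

Take the Cauchy product of the two expansions.
f(0) = 0
f′(0) = 3
f′′(0) = 0
f′′′(0) = -225/4
So c_3 = f′′′(0)/3! = -75/8.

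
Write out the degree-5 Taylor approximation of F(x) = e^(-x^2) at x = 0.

Compute the successive derivatives at the expansion point and divide by k!.
F(0) = 1
F′(0) = 0
F′′(0) = -2
F′′′(0) = 0
F^(4)(0) = 12
F^(5)(0) = 0
The Taylor polynomial is Σ F^(k)(0)/k! · x^k.

x^4/2 - x^2 + 1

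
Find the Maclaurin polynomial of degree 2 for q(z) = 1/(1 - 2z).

4*z^2 + 2*z + 1

[z^0] = 1;  [z^1] = 2;  [z^2] = 4.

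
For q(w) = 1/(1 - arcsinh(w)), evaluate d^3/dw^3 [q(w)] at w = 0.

5

Let u equal the inner series; expand the outer function in u and truncate.
From the series, [w^3] q = 5/6; multiply by 3! = 6 to get 5.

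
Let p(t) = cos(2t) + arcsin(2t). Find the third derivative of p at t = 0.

8

Expand each term separately and add.
From the series, [t^3] p = 4/3; multiply by 3! = 6 to get 8.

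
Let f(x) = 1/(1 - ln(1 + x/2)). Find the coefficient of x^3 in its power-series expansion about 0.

Plug the Maclaurin series of the inner function into that of the outer and collect terms.
f(0) = 1
f′(0) = 1/2
f′′(0) = 1/4
f′′′(0) = 1/4

1/24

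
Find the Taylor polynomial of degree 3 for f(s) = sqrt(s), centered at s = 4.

[(s - 4)^0] = 2;  [(s - 4)^1] = 1/4;  [(s - 4)^2] = -1/64;  [(s - 4)^3] = 1/512.

(s - 4)^3/512 - (s - 4)^2/64 + (s - 4)/4 + 2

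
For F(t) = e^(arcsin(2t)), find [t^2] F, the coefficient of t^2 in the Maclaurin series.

2

Substitute the inner expansion into the outer series and collect powers.
F(0) = 1
F′(0) = 2
F′′(0) = 4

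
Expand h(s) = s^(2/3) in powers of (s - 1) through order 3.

4*(s - 1)^3/81 - (s - 1)^2/9 + 2*(s - 1)/3 + 1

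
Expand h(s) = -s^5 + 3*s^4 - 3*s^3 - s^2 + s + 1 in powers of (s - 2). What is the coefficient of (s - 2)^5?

-1

Compute the successive derivatives at the expansion point and divide by k!.
h(2) = -9
h′(2) = -23
h′′(2) = -54
h′′′(2) = -114
h^(4)(2) = -168
h^(5)(2) = -120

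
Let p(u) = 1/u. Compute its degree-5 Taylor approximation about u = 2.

Differentiate repeatedly and evaluate at the center.
p(2) = 1/2
p′(2) = -1/4
p′′(2) = 1/4
p′′′(2) = -3/8
p^(4)(2) = 3/4
p^(5)(2) = -15/8

-(u - 2)^5/64 + (u - 2)^4/32 - (u - 2)^3/16 + (u - 2)^2/8 - (u - 2)/4 + 1/2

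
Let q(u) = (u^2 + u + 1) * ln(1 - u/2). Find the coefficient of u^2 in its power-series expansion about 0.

-5/8

Multiply each power in the prefactor through the base expansion.
q(0) = 0
q′(0) = -1/2
q′′(0) = -5/4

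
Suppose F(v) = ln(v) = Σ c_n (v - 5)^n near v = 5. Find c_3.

1/375

[(v - 5)^0] = ln(5);  [(v - 5)^1] = 1/5;  [(v - 5)^2] = -1/50;  [(v - 5)^3] = 1/375.
So c_3 = F′′′(5)/3! = 1/375.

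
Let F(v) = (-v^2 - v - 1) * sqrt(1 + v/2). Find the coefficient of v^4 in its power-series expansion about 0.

53/2048

Multiply each power in the prefactor through the base expansion.
[v^0] = -1;  [v^1] = -5/4;  [v^2] = -39/32;  [v^3] = -29/128;  [v^4] = 53/2048.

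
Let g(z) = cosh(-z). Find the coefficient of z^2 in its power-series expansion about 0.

1/2

g(0) = 1
g′(0) = 0
g′′(0) = 1
Then c_k = g^(k)(0)/k! gives each Taylor coefficient.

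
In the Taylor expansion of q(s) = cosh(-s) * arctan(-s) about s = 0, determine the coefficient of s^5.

-3/40

Expand each factor separately, then convolve coefficients.
[s^0] = 0;  [s^1] = -1;  [s^2] = 0;  [s^3] = -1/6;  [s^4] = 0;  [s^5] = -3/40.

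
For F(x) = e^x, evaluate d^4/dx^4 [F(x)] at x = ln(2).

2

The coefficient of (x - ln(2))^4 in the expansion is 1/12, so F^(4)(ln(2)) = 4! * (1/12) = 2.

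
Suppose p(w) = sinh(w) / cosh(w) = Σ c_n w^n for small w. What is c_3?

-1/3

Invert the denominator's series and multiply.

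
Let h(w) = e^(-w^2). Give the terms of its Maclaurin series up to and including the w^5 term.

w^4/2 - w^2 + 1

Apply the Taylor formula c_k = f^(k)(a)/k!.
[w^0] = 1;  [w^1] = 0;  [w^2] = -1;  [w^3] = 0;  [w^4] = 1/2;  [w^5] = 0.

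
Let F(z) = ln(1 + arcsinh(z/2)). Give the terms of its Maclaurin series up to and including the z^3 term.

z^3/48 - z^2/8 + z/2

Compose series: expand the inner function first, then feed it into the outer expansion.
[z^0] = 0;  [z^1] = 1/2;  [z^2] = -1/8;  [z^3] = 1/48.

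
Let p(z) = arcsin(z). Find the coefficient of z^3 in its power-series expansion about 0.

1/6

p(0) = 0
p′(0) = 1
p′′(0) = 0
p′′′(0) = 1
So c_3 = p′′′(0)/3! = 1/6.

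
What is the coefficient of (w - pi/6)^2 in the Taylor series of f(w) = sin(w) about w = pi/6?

-1/4

Use the known series and substitute for the argument.
[(w - pi/6)^0] = 1/2;  [(w - pi/6)^1] = sqrt(3)/2;  [(w - pi/6)^2] = -1/4.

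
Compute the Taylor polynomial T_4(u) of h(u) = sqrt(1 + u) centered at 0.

-5*u^4/128 + u^3/16 - u^2/8 + u/2 + 1

Use the known series and substitute for the argument.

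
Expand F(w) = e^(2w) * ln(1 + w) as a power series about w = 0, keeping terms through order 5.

Expand each factor separately, then convolve coefficients.
[w^0] = 0;  [w^1] = 1;  [w^2] = 3/2;  [w^3] = 4/3;  [w^4] = 3/4;  [w^5] = 11/30.

11*w^5/30 + 3*w^4/4 + 4*w^3/3 + 3*w^2/2 + w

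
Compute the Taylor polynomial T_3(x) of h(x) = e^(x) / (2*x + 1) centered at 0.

Use 1/(1 - r) = Σ r^k on the denominator, then take the Cauchy product.
h(0) = 1
h′(0) = -1
h′′(0) = 5
h′′′(0) = -29
Dividing each by k! gives the coefficients c_0, ..., c_3.

-29*x^3/6 + 5*x^2/2 - x + 1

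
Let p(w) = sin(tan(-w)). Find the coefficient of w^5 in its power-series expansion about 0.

1/40

Substitute the inner expansion into the outer series and collect powers.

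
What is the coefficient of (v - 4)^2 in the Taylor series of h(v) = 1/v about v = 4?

1/64

h(4) = 1/4
h′(4) = -1/16
h′′(4) = 1/32
The Taylor polynomial is Σ h^(k)(4)/k! · (v - 4)^k.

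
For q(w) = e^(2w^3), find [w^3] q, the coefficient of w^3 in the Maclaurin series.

2

[w^0] = 1;  [w^1] = 0;  [w^2] = 0;  [w^3] = 2.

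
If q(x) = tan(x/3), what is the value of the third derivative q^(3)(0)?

2/27

The coefficient of x^3 in the expansion is 1/81, so q′′′(0) = 3! * (1/81) = 2/27.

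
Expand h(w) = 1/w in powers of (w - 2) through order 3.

[(w - 2)^0] = 1/2;  [(w - 2)^1] = -1/4;  [(w - 2)^2] = 1/8;  [(w - 2)^3] = -1/16.

-(w - 2)^3/16 + (w - 2)^2/8 - (w - 2)/4 + 1/2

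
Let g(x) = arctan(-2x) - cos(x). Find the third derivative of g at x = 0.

Combine the two series term by term.
From the series, [x^3] g = 8/3; multiply by 3! = 6 to get 16.

16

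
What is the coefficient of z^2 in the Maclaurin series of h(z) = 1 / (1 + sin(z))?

1

Expand as Σ (-1)^k u^k with u equal to the inner function's series.
[z^0] = 1;  [z^1] = -1;  [z^2] = 1.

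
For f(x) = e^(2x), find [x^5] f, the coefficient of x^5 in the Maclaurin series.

4/15

f(0) = 1
f′(0) = 2
f′′(0) = 4
f′′′(0) = 8
f^(4)(0) = 16
f^(5)(0) = 32
So c_5 = f^(5)(0)/5! = 4/15.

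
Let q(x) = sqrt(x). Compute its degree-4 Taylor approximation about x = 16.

-5*(x - 16)^4/2097152 + (x - 16)^3/16384 - (x - 16)^2/512 + (x - 16)/8 + 4

q(16) = 4
q′(16) = 1/8
q′′(16) = -1/256
q′′′(16) = 3/8192
q^(4)(16) = -15/262144
The Taylor polynomial is Σ q^(k)(16)/k! · (x - 16)^k.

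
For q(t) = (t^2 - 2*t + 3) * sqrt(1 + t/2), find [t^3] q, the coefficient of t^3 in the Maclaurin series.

Distribute the polynomial across the series and collect like powers.
q(0) = 3
q′(0) = -5/4
q′′(0) = 13/16
q′′′(0) = 129/64
So c_3 = q′′′(0)/3! = 43/128.

43/128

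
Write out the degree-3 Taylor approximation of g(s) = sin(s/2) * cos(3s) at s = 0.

Multiply the two series term by term and collect like powers.
g(0) = 0
g′(0) = 1/2
g′′(0) = 0
g′′′(0) = -109/8

-109*s^3/48 + s/2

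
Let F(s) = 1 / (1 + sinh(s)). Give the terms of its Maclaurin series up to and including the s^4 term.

4*s^4/3 - 7*s^3/6 + s^2 - s + 1

Expand as Σ (-1)^k u^k with u equal to the inner function's series.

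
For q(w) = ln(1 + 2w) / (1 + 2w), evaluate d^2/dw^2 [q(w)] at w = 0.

Write out both Maclaurin series and multiply, keeping only the needed powers.
The coefficient of w^2 in the expansion is -6, so q′′(0) = 2! * (-6) = -12.

-12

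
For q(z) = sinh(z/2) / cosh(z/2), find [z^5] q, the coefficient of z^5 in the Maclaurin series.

Divide the numerator series by the denominator series (power-series long division).
q(0) = 0
q′(0) = 1/2
q′′(0) = 0
q′′′(0) = -1/4
q^(4)(0) = 0
q^(5)(0) = 1/2
So c_5 = q^(5)(0)/5! = 1/240.

1/240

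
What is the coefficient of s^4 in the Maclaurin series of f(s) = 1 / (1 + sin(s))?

Expand as Σ (-1)^k u^k with u equal to the inner function's series.
f(0) = 1
f′(0) = -1
f′′(0) = 2
f′′′(0) = -5
f^(4)(0) = 16

2/3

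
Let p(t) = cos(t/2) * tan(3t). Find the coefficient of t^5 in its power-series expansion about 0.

Take the Cauchy product of the two expansions.
[t^0] = 0;  [t^1] = 3;  [t^2] = 0;  [t^3] = 69/8;  [t^4] = 0;  [t^5] = 20021/640.

20021/640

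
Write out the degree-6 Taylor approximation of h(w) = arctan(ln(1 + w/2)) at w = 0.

Let u equal the inner series; expand the outer function in u and truncate.
h(0) = 0
h′(0) = 1/2
h′′(0) = -1/4
h′′′(0) = 0
h^(4)(0) = 3/8
h^(5)(0) = -11/16
h^(6)(0) = -15/32
The Taylor polynomial is Σ h^(k)(0)/k! · w^k.

-w^6/1536 - 11*w^5/1920 + w^4/64 - w^2/8 + w/2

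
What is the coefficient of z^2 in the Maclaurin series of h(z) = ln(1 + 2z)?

-2

Compute the successive derivatives at the expansion point and divide by k!.
[z^0] = 0;  [z^1] = 2;  [z^2] = -2.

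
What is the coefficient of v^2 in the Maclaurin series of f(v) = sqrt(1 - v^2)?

-1/2

[v^0] = 1;  [v^1] = 0;  [v^2] = -1/2.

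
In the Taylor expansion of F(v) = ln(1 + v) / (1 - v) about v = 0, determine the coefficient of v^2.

1/2

Expand 1/(denominator) as a geometric series and multiply by the numerator's series.
F(0) = 0
F′(0) = 1
F′′(0) = 1
The Taylor polynomial is Σ F^(k)(0)/k! · v^k.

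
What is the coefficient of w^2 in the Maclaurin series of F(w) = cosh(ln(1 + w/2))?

1/8

Let u equal the inner series; expand the outer function in u and truncate.
F(0) = 1
F′(0) = 0
F′′(0) = 1/4
So c_2 = F′′(0)/2! = 1/8.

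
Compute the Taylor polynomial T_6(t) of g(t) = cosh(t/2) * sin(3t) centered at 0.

941*t^5/640 - 33*t^3/8 + 3*t

Write out both Maclaurin series and multiply, keeping only the needed powers.
[t^0] = 0;  [t^1] = 3;  [t^2] = 0;  [t^3] = -33/8;  [t^4] = 0;  [t^5] = 941/640;  [t^6] = 0.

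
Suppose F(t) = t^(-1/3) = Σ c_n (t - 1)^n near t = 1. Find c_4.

35/243

F(1) = 1
F′(1) = -1/3
F′′(1) = 4/9
F′′′(1) = -28/27
F^(4)(1) = 280/81
The Taylor polynomial is Σ F^(k)(1)/k! · (t - 1)^k.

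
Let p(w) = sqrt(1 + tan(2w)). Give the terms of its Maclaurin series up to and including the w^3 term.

11*w^3/6 - w^2/2 + w + 1

Compose series: expand the inner function first, then feed it into the outer expansion.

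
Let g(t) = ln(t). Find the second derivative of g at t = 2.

-1/4

Use the known series and substitute for the argument.
From the series, [(t - 2)^2] g = -1/8; multiply by 2! = 2 to get -1/4.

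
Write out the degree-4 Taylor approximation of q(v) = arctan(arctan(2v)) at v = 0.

-16*v^3/3 + 2*v

Substitute the inner expansion into the outer series and collect powers.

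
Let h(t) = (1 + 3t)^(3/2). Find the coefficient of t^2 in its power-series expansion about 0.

27/8

Compute the successive derivatives at the expansion point and divide by k!.
[t^0] = 1;  [t^1] = 9/2;  [t^2] = 27/8.
So c_2 = h′′(0)/2! = 27/8.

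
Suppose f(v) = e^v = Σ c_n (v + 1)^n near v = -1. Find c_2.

f(-1) = e^(-1)
f′(-1) = e^(-1)
f′′(-1) = e^(-1)
So c_2 = f′′(-1)/2! = e^(-1)/2.

e^(-1)/2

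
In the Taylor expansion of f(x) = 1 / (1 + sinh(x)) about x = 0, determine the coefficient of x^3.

-7/6

Expand as Σ (-1)^k u^k with u equal to the inner function's series.
f(0) = 1
f′(0) = -1
f′′(0) = 2
f′′′(0) = -7
So c_3 = f′′′(0)/3! = -7/6.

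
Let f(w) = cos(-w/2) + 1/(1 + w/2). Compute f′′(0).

Add the two expansions coefficient-wise.
From the series, [w^2] f = 1/8; multiply by 2! = 2 to get 1/4.

1/4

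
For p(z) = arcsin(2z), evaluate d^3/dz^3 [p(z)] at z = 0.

8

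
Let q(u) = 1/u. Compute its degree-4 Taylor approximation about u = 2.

(u - 2)^4/32 - (u - 2)^3/16 + (u - 2)^2/8 - (u - 2)/4 + 1/2

q(2) = 1/2
q′(2) = -1/4
q′′(2) = 1/4
q′′′(2) = -3/8
q^(4)(2) = 3/4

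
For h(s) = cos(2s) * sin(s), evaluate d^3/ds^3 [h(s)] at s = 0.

Write out both Maclaurin series and multiply, keeping only the needed powers.
The coefficient of s^3 in the expansion is -13/6, so h′′′(0) = 3! * (-13/6) = -13.

-13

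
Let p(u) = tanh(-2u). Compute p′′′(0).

16

The coefficient of u^3 in the expansion is 8/3, so p′′′(0) = 3! * (8/3) = 16.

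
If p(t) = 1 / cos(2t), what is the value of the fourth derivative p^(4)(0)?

Divide the numerator series by the denominator series (power-series long division).
From the series, [t^4] p = 10/3; multiply by 4! = 24 to get 80.

80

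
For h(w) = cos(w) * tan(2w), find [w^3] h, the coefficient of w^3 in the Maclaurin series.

5/3

Multiply the two series term by term and collect like powers.
h(0) = 0
h′(0) = 2
h′′(0) = 0
h′′′(0) = 10
Then c_k = h^(k)(0)/k! gives each Taylor coefficient.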